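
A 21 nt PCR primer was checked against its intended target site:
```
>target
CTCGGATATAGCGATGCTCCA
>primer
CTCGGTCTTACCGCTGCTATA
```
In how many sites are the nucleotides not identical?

The sequences differ at sites 6, 7, 8, 11, 14, 19, 20 (1-based) — 7 in total.

7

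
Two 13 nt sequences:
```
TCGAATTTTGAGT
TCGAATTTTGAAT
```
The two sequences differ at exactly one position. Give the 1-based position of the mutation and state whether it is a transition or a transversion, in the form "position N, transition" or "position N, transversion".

position 12, transition

Position 12 changes G→A. G is a purine and A is a purine, so this is a transition.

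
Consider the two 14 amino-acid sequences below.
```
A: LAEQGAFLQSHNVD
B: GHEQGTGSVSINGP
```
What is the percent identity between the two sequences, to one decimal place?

9 positions differ (1, 2, 6, 7, 8, 9, 11, 13, 14), so 5 of 14 match: 5/14 = 35.71%.

35.7%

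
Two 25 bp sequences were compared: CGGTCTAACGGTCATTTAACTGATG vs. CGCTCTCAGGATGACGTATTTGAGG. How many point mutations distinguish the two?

Comparing position by position, 10 bases differ: 3 (G/C), 7 (A/C), 9 (C/G), 11 (G/A), 13 (C/G), 15 (T/C), 16 (T/G), 19 (A/T), 20 (C/T), 24 (T/G).

10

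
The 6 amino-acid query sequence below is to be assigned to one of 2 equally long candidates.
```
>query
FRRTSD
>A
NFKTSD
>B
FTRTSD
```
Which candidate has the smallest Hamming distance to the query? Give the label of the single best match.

Hamming distances to query — A: 3; B: 1.
Smallest is B with 1 mismatch.

B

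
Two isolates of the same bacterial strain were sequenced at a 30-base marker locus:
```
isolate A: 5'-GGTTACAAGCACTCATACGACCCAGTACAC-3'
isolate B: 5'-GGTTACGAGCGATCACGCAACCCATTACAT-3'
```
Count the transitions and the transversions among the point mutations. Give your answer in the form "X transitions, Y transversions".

Mismatches (1-based):
site 7: A→G (purine→purine, transition)
site 11: A→G (purine→purine, transition)
site 12: C→A (pyrimidine→purine, transversion)
site 16: T→C (pyrimidine→pyrimidine, transition)
site 17: A→G (purine→purine, transition)
site 19: G→A (purine→purine, transition)
site 25: G→T (purine→pyrimidine, transversion)
site 30: C→T (pyrimidine→pyrimidine, transition)

6 transitions, 2 transversions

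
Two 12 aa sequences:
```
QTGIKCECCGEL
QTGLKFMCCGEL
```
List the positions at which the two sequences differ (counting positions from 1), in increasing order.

4, 6, 7

Differences at position 4 (I→L), position 6 (C→F), position 7 (E→M).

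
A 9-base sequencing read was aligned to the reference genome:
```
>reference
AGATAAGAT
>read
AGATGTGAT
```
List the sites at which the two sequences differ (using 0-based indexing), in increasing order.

4, 5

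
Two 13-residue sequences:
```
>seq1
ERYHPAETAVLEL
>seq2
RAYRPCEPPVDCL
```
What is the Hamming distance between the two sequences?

8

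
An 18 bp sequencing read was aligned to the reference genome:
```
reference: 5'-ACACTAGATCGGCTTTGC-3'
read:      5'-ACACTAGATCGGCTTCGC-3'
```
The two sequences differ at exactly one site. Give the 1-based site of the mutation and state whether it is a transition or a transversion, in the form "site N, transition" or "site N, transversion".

site 16, transition

The sequences differ only at site 16: T→C (pyrimidine→pyrimidine), a transition.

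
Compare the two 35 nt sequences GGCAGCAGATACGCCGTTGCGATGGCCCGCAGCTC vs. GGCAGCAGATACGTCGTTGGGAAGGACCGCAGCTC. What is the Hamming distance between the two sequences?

4

The sequences differ at positions 14, 20, 23, 26 (1-based) — 4 in total.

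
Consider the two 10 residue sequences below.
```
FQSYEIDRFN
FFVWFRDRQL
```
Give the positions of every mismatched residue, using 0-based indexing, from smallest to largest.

Differences at position 1 (Q→F), position 2 (S→V), position 3 (Y→W), position 4 (E→F), position 5 (I→R), position 8 (F→Q), position 9 (N→L).

1, 2, 3, 4, 5, 8, 9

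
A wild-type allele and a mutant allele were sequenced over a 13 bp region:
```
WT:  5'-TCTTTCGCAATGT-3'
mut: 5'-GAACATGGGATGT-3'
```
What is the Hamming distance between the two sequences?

Comparing position by position, 8 sites differ: 1 (T/G), 2 (C/A), 3 (T/A), 4 (T/C), 5 (T/A), 6 (C/T), 8 (C/G), 9 (A/G).

8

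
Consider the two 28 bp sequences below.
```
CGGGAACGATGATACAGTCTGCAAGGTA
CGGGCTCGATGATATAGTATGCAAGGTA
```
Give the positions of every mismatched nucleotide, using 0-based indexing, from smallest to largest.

4, 5, 14, 18

Scanning 0-based: 4: A/C; 5: A/T; 14: C/T; 18: C/A.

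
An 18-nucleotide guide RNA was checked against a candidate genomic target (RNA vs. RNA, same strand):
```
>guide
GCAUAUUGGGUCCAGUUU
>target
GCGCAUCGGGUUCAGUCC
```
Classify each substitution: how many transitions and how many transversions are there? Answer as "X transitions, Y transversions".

6 transitions, 0 transversions

Mismatches (1-based):
position 3: A→G (purine→purine, transition)
position 4: U→C (pyrimidine→pyrimidine, transition)
position 7: U→C (pyrimidine→pyrimidine, transition)
position 12: C→U (pyrimidine→pyrimidine, transition)
position 17: U→C (pyrimidine→pyrimidine, transition)
position 18: U→C (pyrimidine→pyrimidine, transition)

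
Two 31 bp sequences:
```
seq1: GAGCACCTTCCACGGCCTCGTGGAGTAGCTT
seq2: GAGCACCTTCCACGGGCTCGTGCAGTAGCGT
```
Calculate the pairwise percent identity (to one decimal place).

90.3%

3 positions differ (16, 23, 30), so 28 of 31 match: 28/31 = 90.32%.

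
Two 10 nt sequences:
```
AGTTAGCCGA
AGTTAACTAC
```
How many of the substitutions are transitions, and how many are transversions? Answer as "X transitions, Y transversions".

3 transitions, 1 transversion

Mismatches (1-based):
site 6: G→A (purine→purine, transition)
site 8: C→T (pyrimidine→pyrimidine, transition)
site 9: G→A (purine→purine, transition)
site 10: A→C (purine→pyrimidine, transversion)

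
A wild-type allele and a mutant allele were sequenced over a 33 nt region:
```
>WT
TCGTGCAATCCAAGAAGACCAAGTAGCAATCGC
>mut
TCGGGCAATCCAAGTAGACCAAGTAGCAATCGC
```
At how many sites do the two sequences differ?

Comparing position by position, 2 sites differ: 4 (T/G), 15 (A/T).

2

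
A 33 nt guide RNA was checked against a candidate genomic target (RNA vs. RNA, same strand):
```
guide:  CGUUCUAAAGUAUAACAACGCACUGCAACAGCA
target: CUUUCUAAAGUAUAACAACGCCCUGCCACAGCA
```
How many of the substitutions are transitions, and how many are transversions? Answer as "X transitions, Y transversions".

Mismatches (1-based):
site 2: G→U (purine→pyrimidine, transversion)
site 22: A→C (purine→pyrimidine, transversion)
site 27: A→C (purine→pyrimidine, transversion)

0 transitions, 3 transversions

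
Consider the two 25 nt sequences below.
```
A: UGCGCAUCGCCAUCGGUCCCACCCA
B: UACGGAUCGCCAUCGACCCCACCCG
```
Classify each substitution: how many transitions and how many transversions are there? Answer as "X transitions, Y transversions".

Transitions (purine↔purine or pyrimidine↔pyrimidine): 2 G→A, 16 G→A, 17 U→C, 25 A→G.
Transversions (purine↔pyrimidine): 5 C→G.

4 transitions, 1 transversion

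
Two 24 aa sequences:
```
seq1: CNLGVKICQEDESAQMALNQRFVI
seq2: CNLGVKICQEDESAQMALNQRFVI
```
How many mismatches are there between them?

No positions differ; the sequences are identical.

0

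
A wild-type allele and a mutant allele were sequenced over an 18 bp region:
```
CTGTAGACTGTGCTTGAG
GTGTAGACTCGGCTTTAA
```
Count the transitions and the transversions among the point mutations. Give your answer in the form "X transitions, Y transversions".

1 transition, 4 transversions

Mismatches (1-based):
position 1: C→G (pyrimidine→purine, transversion)
position 10: G→C (purine→pyrimidine, transversion)
position 11: T→G (pyrimidine→purine, transversion)
position 16: G→T (purine→pyrimidine, transversion)
position 18: G→A (purine→purine, transition)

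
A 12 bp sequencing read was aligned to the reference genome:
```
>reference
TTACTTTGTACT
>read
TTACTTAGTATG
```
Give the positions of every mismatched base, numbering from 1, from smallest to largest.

7, 11, 12

Differences at position 7 (T→A), position 11 (C→T), position 12 (T→G).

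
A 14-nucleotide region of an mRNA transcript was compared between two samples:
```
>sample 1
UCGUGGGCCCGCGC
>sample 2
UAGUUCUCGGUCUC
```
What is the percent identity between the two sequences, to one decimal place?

42.9%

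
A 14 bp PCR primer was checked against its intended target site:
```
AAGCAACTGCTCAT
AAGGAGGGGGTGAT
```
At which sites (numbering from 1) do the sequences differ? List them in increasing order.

4, 6, 7, 8, 10, 12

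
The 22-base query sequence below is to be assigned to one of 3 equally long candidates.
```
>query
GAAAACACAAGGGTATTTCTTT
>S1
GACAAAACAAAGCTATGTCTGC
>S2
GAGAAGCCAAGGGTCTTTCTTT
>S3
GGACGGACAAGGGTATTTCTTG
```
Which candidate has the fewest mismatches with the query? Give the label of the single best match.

Hamming distances to query — S1: 7; S2: 4; S3: 5.
Smallest is S2 with 4 mismatches.

S2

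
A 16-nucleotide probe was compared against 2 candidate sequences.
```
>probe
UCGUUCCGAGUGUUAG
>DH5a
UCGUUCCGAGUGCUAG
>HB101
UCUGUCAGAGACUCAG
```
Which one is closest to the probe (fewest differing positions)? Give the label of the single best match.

DH5a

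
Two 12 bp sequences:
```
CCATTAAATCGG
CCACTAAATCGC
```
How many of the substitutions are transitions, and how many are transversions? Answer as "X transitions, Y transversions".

Mismatches (1-based):
site 4: T→C (pyrimidine→pyrimidine, transition)
site 12: G→C (purine→pyrimidine, transversion)

1 transition, 1 transversion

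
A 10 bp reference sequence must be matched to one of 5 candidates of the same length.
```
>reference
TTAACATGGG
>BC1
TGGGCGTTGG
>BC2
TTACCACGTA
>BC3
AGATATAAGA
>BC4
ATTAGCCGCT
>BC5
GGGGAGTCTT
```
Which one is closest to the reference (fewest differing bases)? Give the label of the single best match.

BC2

Hamming distances to reference — BC1: 5; BC2: 4; BC3: 8; BC4: 7; BC5: 9.
Smallest is BC2 with 4 mismatches.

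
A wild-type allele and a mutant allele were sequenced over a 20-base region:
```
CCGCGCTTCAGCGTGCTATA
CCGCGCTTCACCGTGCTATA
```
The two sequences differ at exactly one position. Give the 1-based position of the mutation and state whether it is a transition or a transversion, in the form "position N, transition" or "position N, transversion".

position 11, transversion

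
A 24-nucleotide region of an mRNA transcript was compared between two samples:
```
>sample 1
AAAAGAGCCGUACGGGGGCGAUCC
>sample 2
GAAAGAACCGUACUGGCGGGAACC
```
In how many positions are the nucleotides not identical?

The sequences differ at positions 1, 7, 14, 17, 19, 22 (1-based) — 6 in total.

6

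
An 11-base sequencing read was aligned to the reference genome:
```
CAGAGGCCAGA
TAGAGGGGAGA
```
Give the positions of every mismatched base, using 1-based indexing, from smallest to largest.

1, 7, 8

Scanning 1-based: 1: C/T; 7: C/G; 8: C/G.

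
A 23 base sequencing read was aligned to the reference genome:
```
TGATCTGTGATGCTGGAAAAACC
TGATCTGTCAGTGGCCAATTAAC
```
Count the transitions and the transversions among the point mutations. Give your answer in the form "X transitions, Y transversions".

Transitions (purine↔purine or pyrimidine↔pyrimidine): none.
Transversions (purine↔pyrimidine): 9 G→C, 11 T→G, 12 G→T, 13 C→G, 14 T→G, 15 G→C, 16 G→C, 19 A→T, 20 A→T, 22 C→A.

0 transitions, 10 transversions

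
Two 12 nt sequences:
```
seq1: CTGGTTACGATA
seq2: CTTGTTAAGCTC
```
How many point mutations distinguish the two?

4

Comparing position by position, 4 positions differ: 3 (G/T), 8 (C/A), 10 (A/C), 12 (A/C).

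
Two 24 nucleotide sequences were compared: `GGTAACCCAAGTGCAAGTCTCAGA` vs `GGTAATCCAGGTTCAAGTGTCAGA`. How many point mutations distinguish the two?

4

Mismatches (1-based): position 6: C→T; position 10: A→G; position 13: G→T; position 19: C→G.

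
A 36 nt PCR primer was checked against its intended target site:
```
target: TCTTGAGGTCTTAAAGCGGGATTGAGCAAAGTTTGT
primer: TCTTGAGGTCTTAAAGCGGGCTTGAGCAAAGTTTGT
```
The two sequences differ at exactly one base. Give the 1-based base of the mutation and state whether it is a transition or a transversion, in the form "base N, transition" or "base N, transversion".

base 21, transversion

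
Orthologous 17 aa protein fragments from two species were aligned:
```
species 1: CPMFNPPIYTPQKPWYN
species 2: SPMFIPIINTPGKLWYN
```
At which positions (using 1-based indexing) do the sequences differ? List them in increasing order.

1, 5, 7, 9, 12, 14

Scanning 1-based: 1: C/S; 5: N/I; 7: P/I; 9: Y/N; 12: Q/G; 14: P/L.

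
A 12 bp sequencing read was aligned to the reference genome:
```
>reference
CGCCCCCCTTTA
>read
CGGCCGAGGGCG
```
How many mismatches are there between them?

8

Comparing position by position, 8 bases differ: 3 (C/G), 6 (C/G), 7 (C/A), 8 (C/G), 9 (T/G), 10 (T/G), 11 (T/C), 12 (A/G).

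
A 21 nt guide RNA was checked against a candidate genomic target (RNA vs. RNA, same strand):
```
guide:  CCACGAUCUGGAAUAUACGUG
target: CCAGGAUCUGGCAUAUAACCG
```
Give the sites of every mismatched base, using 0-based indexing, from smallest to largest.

3, 11, 17, 18, 19

Differences at site 3 (C→G), site 11 (A→C), site 17 (C→A), site 18 (G→C), site 19 (U→C).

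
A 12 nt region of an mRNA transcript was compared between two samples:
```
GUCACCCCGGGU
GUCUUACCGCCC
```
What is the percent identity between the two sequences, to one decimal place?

50.0%

6 positions differ (4, 5, 6, 10, 11, 12), so 6 of 12 match: 6/12 = 50%.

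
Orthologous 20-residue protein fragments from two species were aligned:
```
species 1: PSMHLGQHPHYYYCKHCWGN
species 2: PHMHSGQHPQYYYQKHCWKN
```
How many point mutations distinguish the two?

Comparing position by position, 5 residues differ: 2 (S/H), 5 (L/S), 10 (H/Q), 14 (C/Q), 19 (G/K).

5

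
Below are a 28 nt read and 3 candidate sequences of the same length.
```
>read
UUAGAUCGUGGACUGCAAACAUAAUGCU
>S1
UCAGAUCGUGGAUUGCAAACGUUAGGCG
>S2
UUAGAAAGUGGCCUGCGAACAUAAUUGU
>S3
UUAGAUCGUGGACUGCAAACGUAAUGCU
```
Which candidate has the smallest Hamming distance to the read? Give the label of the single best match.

S3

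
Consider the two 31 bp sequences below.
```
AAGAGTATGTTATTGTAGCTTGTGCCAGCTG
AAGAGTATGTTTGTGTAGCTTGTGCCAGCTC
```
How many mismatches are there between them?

3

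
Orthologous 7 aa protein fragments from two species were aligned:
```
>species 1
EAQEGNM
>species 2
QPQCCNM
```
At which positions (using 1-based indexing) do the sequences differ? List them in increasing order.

1, 2, 4, 5

Scanning 1-based: 1: E/Q; 2: A/P; 4: E/C; 5: G/C.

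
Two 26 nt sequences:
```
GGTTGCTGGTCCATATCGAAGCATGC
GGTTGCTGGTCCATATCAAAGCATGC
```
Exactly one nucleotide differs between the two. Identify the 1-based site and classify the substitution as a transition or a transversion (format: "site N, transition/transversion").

The sequences differ only at site 18: G→A (purine→purine), a transition.

site 18, transition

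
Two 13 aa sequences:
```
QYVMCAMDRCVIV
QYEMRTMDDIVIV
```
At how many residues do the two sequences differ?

Mismatches (1-based): residue 3: V→E; residue 5: C→R; residue 6: A→T; residue 9: R→D; residue 10: C→I.

5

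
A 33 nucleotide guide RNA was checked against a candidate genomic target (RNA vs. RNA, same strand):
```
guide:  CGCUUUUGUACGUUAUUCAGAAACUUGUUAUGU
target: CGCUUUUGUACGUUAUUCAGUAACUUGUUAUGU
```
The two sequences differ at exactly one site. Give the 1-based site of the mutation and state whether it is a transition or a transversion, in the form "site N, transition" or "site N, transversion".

The sequences differ only at site 21: A→U (purine→pyrimidine), a transversion.

site 21, transversion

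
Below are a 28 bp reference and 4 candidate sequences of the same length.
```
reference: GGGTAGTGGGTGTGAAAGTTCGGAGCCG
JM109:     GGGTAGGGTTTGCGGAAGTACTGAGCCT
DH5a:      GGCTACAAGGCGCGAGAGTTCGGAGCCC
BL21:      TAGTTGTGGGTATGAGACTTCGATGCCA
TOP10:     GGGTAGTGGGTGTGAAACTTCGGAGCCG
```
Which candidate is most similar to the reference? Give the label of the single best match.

JM109 differs at 8 bases; DH5a differs at 8 bases; BL21 differs at 9 bases; TOP10 differs at 1 base. The closest is TOP10.

TOP10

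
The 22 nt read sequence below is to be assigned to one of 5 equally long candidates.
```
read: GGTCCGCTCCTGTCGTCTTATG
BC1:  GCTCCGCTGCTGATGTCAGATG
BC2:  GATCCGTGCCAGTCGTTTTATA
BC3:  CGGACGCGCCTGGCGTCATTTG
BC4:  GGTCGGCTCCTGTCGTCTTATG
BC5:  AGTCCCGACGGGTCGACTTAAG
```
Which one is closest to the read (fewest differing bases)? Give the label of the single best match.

BC4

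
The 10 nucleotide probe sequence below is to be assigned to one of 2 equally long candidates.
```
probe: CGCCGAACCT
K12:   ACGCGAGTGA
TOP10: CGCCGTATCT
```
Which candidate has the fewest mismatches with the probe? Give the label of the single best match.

TOP10

K12 differs at 7 sites; TOP10 differs at 2 sites. The closest is TOP10.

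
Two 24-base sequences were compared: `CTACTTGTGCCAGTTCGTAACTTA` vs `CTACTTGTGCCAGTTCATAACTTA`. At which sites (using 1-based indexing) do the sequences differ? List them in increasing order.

17

Scanning 1-based: 17: G/A.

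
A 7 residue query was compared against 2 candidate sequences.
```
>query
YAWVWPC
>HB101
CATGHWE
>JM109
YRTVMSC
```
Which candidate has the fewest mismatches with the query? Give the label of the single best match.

JM109

HB101 differs at 6 residues; JM109 differs at 4 residues. The closest is JM109.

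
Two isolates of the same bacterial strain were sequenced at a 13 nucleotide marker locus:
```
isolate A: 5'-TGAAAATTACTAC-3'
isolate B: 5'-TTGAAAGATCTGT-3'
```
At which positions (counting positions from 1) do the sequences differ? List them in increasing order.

Scanning 1-based: 2: G/T; 3: A/G; 7: T/G; 8: T/A; 9: A/T; 12: A/G; 13: C/T.

2, 3, 7, 8, 9, 12, 13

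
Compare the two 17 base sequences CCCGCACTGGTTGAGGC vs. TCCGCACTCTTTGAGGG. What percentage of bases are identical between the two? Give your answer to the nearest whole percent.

4 positions differ (1, 9, 10, 17), so 13 of 17 match: 13/17 = 76.47%.

76%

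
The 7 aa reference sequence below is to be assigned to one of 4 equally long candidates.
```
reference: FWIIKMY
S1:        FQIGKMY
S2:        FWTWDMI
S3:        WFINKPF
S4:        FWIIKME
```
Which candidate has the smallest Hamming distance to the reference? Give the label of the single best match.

S1 differs at 2 residues; S2 differs at 4 residues; S3 differs at 5 residues; S4 differs at 1 residue. The closest is S4.

S4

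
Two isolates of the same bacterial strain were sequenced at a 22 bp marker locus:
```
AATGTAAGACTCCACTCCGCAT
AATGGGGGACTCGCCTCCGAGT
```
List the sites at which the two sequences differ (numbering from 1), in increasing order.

5, 6, 7, 13, 14, 20, 21

Scanning 1-based: 5: T/G; 6: A/G; 7: A/G; 13: C/G; 14: A/C; 20: C/A; 21: A/G.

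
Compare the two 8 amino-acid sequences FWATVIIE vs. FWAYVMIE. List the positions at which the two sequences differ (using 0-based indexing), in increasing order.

3, 5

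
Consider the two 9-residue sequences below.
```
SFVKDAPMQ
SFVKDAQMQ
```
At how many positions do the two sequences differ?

1

Comparing position by position, 1 position differs: 7 (P/Q).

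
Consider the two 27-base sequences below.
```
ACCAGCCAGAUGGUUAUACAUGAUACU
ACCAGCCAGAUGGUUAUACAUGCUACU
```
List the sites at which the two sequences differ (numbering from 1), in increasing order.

Scanning 1-based: 23: A/C.

23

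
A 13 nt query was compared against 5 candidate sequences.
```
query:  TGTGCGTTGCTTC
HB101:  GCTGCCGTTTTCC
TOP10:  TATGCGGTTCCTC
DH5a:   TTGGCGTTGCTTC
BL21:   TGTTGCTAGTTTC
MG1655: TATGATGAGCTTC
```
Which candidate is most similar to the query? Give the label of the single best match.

DH5a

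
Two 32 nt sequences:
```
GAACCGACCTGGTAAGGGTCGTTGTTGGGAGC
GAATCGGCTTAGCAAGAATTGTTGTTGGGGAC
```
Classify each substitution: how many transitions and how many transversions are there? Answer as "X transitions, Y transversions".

Transitions (purine↔purine or pyrimidine↔pyrimidine): 4 C→T, 7 A→G, 9 C→T, 11 G→A, 13 T→C, 17 G→A, 18 G→A, 20 C→T, 30 A→G, 31 G→A.
Transversions (purine↔pyrimidine): none.

10 transitions, 0 transversions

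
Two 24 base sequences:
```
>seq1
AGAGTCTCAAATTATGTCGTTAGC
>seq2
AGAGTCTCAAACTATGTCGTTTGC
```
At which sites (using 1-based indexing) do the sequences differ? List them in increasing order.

Differences at site 12 (T→C), site 22 (A→T).

12, 22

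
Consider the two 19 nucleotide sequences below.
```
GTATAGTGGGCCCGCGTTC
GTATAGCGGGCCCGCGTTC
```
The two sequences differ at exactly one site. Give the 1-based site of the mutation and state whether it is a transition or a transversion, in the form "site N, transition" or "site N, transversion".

The sequences differ only at site 7: T→C (pyrimidine→pyrimidine), a transition.

site 7, transition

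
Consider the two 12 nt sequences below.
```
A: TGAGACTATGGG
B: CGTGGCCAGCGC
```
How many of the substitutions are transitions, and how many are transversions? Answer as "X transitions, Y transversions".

Mismatches (1-based):
base 1: T→C (pyrimidine→pyrimidine, transition)
base 3: A→T (purine→pyrimidine, transversion)
base 5: A→G (purine→purine, transition)
base 7: T→C (pyrimidine→pyrimidine, transition)
base 9: T→G (pyrimidine→purine, transversion)
base 10: G→C (purine→pyrimidine, transversion)
base 12: G→C (purine→pyrimidine, transversion)

3 transitions, 4 transversions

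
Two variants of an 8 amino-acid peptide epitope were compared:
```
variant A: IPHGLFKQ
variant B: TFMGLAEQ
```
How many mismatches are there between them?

5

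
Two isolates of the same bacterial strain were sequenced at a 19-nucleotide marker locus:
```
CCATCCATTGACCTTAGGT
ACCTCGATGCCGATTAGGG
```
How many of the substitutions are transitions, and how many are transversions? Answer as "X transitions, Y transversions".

0 transitions, 9 transversions

Mismatches (1-based):
position 1: C→A (pyrimidine→purine, transversion)
position 3: A→C (purine→pyrimidine, transversion)
position 6: C→G (pyrimidine→purine, transversion)
position 9: T→G (pyrimidine→purine, transversion)
position 10: G→C (purine→pyrimidine, transversion)
position 11: A→C (purine→pyrimidine, transversion)
position 12: C→G (pyrimidine→purine, transversion)
position 13: C→A (pyrimidine→purine, transversion)
position 19: T→G (pyrimidine→purine, transversion)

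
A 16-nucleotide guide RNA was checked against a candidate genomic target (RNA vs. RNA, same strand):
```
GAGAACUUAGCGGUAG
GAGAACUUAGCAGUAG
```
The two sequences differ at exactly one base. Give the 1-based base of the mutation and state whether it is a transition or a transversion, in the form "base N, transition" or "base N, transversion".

The sequences differ only at base 12: G→A (purine→purine), a transition.

base 12, transition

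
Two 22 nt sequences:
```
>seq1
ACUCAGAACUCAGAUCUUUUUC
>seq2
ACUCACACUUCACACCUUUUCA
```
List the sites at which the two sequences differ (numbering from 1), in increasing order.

6, 8, 9, 13, 15, 21, 22

Differences at site 6 (G→C), site 8 (A→C), site 9 (C→U), site 13 (G→C), site 15 (U→C), site 21 (U→C), site 22 (C→A).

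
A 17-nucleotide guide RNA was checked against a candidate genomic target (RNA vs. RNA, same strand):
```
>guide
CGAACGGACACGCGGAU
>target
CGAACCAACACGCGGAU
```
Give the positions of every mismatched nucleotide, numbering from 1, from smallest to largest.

6, 7

Scanning 1-based: 6: G/C; 7: G/A.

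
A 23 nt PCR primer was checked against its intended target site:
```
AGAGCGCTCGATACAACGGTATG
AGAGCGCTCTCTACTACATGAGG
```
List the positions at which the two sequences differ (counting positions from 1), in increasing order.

Differences at position 10 (G→T), position 11 (A→C), position 15 (A→T), position 18 (G→A), position 19 (G→T), position 20 (T→G), position 22 (T→G).

10, 11, 15, 18, 19, 20, 22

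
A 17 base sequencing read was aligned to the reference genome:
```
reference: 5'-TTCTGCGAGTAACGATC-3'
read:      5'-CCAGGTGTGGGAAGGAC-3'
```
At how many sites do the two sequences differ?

Comparing position by position, 11 sites differ: 1 (T/C), 2 (T/C), 3 (C/A), 4 (T/G), 6 (C/T), 8 (A/T), 10 (T/G), 11 (A/G), 13 (C/A), 15 (A/G), 16 (T/A).

11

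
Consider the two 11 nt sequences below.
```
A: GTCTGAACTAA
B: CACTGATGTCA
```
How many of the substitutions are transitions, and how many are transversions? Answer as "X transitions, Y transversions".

Transitions (purine↔purine or pyrimidine↔pyrimidine): none.
Transversions (purine↔pyrimidine): 1 G→C, 2 T→A, 7 A→T, 8 C→G, 10 A→C.

0 transitions, 5 transversions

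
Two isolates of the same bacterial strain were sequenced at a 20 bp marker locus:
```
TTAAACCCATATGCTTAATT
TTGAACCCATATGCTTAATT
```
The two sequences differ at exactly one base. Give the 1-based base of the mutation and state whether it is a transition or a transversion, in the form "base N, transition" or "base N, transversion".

The sequences differ only at base 3: A→G (purine→purine), a transition.

base 3, transition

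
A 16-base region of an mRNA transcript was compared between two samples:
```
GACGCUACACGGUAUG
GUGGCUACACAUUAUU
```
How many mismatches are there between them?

The sequences differ at sites 2, 3, 11, 12, 16 (1-based) — 5 in total.

5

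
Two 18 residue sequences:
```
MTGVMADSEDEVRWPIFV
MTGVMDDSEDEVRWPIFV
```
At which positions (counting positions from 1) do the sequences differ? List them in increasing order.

Scanning 1-based: 6: A/D.

6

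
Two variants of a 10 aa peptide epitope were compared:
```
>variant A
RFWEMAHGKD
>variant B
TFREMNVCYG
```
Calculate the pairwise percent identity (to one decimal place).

30.0%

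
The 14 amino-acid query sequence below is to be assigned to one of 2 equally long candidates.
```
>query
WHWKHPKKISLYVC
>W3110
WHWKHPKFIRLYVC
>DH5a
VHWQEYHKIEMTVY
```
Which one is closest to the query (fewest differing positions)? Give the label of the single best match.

W3110 differs at 2 positions; DH5a differs at 9 positions. The closest is W3110.

W3110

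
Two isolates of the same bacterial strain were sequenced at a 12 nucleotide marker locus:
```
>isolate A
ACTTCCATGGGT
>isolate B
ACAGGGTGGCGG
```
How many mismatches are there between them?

The sequences differ at sites 3, 4, 5, 6, 7, 8, 10, 12 (1-based) — 8 in total.

8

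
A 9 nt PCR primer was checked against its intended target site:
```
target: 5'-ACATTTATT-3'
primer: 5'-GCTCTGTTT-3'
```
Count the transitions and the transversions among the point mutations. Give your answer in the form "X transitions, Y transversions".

2 transitions, 3 transversions

Mismatches (1-based):
site 1: A→G (purine→purine, transition)
site 3: A→T (purine→pyrimidine, transversion)
site 4: T→C (pyrimidine→pyrimidine, transition)
site 6: T→G (pyrimidine→purine, transversion)
site 7: A→T (purine→pyrimidine, transversion)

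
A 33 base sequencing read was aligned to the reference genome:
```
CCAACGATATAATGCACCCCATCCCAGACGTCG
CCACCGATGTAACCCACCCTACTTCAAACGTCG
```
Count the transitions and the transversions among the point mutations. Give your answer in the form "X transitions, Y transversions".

Transitions (purine↔purine or pyrimidine↔pyrimidine): 9 A→G, 13 T→C, 20 C→T, 22 T→C, 23 C→T, 24 C→T, 27 G→A.
Transversions (purine↔pyrimidine): 4 A→C, 14 G→C.

7 transitions, 2 transversions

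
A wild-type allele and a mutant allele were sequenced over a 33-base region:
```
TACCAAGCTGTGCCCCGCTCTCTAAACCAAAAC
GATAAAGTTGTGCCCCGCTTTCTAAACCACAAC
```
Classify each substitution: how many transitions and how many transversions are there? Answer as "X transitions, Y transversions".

3 transitions, 3 transversions

Transitions (purine↔purine or pyrimidine↔pyrimidine): 3 C→T, 8 C→T, 20 C→T.
Transversions (purine↔pyrimidine): 1 T→G, 4 C→A, 30 A→C.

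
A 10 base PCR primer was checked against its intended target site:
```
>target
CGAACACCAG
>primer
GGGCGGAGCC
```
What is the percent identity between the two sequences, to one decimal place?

9 positions differ (1, 3, 4, 5, 6, 7, 8, 9, 10), so 1 of 10 match: 1/10 = 10%.

10.0%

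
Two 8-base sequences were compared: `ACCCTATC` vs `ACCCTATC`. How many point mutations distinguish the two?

0

The two sequences are identical at every position.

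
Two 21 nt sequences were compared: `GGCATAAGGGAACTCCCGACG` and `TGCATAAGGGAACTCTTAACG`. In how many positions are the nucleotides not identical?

4

The sequences differ at positions 1, 16, 17, 18 (1-based) — 4 in total.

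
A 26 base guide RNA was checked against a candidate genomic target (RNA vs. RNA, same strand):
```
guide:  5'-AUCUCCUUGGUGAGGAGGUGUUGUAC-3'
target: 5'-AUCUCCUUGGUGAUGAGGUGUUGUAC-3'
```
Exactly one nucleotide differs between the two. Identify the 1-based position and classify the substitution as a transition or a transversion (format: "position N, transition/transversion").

position 14, transversion

Position 14 changes G→U. G is a purine and U is a pyrimidine, so this is a transversion.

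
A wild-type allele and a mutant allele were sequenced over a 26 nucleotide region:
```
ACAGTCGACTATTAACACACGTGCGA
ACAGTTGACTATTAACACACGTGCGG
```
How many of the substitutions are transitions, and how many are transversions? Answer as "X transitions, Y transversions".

2 transitions, 0 transversions

Mismatches (1-based):
position 6: C→T (pyrimidine→pyrimidine, transition)
position 26: A→G (purine→purine, transition)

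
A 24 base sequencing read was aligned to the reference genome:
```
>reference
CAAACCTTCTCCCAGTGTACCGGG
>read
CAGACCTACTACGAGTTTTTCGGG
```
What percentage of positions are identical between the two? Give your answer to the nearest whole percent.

7 positions differ (3, 8, 11, 13, 17, 19, 20), so 17 of 24 match: 17/24 = 70.83%.

71%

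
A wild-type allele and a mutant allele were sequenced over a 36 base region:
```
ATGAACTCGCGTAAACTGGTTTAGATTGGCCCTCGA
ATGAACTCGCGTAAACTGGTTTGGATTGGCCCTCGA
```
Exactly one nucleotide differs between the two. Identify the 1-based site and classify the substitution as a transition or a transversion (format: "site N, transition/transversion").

The sequences differ only at site 23: A→G (purine→purine), a transition.

site 23, transition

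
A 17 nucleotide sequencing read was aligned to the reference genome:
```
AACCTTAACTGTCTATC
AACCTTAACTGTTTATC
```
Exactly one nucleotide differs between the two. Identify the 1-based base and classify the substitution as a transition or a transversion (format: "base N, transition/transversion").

Base 13 changes C→T. C is a pyrimidine and T is a pyrimidine, so this is a transition.

base 13, transition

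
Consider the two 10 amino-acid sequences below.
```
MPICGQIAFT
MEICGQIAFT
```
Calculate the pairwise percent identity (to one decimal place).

90.0%

1 position differs (2), so 9 of 10 match: 9/10 = 90%.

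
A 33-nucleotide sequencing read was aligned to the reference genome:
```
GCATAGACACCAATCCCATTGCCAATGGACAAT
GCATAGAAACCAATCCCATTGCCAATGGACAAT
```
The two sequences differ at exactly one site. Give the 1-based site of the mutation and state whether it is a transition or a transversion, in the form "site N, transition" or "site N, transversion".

site 8, transversion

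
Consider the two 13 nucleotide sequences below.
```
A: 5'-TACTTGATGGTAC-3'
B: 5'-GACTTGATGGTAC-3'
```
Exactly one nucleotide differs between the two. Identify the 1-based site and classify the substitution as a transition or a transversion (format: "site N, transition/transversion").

site 1, transversion

The sequences differ only at site 1: T→G (pyrimidine→purine), a transversion.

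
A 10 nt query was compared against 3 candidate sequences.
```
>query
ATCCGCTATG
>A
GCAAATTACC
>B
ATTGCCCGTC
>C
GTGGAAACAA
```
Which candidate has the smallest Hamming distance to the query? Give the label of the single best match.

A differs at 8 bases; B differs at 6 bases; C differs at 9 bases. The closest is B.

B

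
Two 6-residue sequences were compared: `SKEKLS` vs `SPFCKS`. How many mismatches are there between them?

Comparing position by position, 4 positions differ: 2 (K/P), 3 (E/F), 4 (K/C), 5 (L/K).

4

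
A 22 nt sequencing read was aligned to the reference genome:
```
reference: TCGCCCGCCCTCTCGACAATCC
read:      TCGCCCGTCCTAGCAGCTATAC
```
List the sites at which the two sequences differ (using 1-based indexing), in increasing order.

8, 12, 13, 15, 16, 18, 21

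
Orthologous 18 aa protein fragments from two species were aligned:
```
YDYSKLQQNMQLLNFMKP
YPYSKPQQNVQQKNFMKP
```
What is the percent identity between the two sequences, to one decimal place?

72.2%

5 positions differ (2, 6, 10, 12, 13), so 13 of 18 match: 13/18 = 72.22%.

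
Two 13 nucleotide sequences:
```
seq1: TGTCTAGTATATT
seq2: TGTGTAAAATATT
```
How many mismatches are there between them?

3

Comparing position by position, 3 positions differ: 4 (C/G), 7 (G/A), 8 (T/A).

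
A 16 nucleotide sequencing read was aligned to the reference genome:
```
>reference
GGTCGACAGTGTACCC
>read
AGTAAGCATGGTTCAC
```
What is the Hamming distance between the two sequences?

8

Comparing position by position, 8 positions differ: 1 (G/A), 4 (C/A), 5 (G/A), 6 (A/G), 9 (G/T), 10 (T/G), 13 (A/T), 15 (C/A).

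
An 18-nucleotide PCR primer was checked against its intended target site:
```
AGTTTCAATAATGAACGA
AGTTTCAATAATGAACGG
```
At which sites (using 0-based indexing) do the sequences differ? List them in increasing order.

17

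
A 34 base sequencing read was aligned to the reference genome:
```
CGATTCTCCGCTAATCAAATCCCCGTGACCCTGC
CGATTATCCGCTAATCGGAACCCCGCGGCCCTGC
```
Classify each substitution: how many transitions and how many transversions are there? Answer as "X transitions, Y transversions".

Transitions (purine↔purine or pyrimidine↔pyrimidine): 17 A→G, 18 A→G, 26 T→C, 28 A→G.
Transversions (purine↔pyrimidine): 6 C→A, 20 T→A.

4 transitions, 2 transversions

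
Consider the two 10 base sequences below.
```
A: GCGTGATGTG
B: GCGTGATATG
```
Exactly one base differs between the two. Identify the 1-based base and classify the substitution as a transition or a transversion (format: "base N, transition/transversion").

base 8, transition

The sequences differ only at base 8: G→A (purine→purine), a transition.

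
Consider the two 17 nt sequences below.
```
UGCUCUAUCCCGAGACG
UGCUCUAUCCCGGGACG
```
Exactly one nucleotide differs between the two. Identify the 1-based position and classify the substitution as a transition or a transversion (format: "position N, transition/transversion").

position 13, transition

The sequences differ only at position 13: A→G (purine→purine), a transition.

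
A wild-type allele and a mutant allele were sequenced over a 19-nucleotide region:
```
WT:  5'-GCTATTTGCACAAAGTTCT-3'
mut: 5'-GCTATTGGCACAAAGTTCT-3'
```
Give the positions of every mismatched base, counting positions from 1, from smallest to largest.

7

Differences at position 7 (T→G).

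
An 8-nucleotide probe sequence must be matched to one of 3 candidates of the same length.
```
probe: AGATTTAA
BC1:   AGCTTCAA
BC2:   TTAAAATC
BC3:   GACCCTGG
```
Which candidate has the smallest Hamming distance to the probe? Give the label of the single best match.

Hamming distances to probe — BC1: 2; BC2: 7; BC3: 7.
Smallest is BC1 with 2 mismatches.

BC1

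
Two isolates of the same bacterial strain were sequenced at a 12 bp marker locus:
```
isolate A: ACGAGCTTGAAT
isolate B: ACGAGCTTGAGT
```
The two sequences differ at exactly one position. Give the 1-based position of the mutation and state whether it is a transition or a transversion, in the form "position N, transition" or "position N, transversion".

position 11, transition

The sequences differ only at position 11: A→G (purine→purine), a transition.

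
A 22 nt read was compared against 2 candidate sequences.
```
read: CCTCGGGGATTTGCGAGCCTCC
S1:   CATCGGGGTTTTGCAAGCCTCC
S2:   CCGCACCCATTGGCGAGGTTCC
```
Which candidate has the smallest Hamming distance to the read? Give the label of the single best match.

S1 differs at 3 sites; S2 differs at 8 sites. The closest is S1.

S1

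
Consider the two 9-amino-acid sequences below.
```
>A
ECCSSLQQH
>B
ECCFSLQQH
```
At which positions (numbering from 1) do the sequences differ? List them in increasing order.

4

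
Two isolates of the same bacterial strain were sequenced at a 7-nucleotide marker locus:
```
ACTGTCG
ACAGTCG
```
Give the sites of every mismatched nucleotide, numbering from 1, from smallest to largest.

Differences at site 3 (T→A).

3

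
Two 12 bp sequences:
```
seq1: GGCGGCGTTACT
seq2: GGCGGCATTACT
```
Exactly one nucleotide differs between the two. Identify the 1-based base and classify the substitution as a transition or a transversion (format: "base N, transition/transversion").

Base 7 changes G→A. G is a purine and A is a purine, so this is a transition.

base 7, transition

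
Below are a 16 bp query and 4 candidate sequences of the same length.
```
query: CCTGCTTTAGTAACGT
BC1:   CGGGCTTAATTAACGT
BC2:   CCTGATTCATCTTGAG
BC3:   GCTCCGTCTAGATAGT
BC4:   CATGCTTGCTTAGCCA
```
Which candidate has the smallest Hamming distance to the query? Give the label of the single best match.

BC1

BC1 differs at 4 positions; BC2 differs at 9 positions; BC3 differs at 9 positions; BC4 differs at 7 positions. The closest is BC1.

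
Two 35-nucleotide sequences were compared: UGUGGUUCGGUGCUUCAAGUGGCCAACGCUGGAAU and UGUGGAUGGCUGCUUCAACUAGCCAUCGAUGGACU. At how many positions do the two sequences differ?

Comparing position by position, 8 positions differ: 6 (U/A), 8 (C/G), 10 (G/C), 19 (G/C), 21 (G/A), 26 (A/U), 29 (C/A), 34 (A/C).

8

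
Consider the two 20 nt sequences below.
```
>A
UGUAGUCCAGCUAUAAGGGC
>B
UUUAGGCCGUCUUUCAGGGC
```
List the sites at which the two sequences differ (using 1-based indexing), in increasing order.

Scanning 1-based: 2: G/U; 6: U/G; 9: A/G; 10: G/U; 13: A/U; 15: A/C.

2, 6, 9, 10, 13, 15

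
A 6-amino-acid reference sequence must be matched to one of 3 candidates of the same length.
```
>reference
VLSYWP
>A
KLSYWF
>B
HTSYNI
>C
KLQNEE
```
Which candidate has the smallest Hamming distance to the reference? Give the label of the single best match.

A differs at 2 positions; B differs at 4 positions; C differs at 5 positions. The closest is A.

A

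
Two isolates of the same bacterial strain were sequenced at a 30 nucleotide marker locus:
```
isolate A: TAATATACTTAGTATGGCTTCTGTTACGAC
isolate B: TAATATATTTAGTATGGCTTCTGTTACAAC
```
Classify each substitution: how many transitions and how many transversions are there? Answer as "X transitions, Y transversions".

Transitions (purine↔purine or pyrimidine↔pyrimidine): 8 C→T, 28 G→A.
Transversions (purine↔pyrimidine): none.

2 transitions, 0 transversions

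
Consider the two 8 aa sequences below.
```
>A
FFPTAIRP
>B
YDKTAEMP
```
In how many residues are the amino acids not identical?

5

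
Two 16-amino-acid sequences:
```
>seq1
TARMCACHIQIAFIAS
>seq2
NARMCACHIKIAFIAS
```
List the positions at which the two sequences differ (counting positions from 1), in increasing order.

Scanning 1-based: 1: T/N; 10: Q/K.

1, 10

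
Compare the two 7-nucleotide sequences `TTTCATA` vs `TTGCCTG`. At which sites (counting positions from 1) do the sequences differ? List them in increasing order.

Differences at site 3 (T→G), site 5 (A→C), site 7 (A→G).

3, 5, 7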